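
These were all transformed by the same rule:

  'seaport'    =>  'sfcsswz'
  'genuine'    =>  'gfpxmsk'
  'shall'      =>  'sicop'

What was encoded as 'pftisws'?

In seaport: s→s is +0, e→f is +1, a→c is +2, p→s is +3 — the shift increases by 1 each position. The shift increases by 1 at each position, starting from +0: 0, 1, 2, ….
Undoing it on pftisws: p−0=p, f−1=e, t−2=r, i−3=f, s−4=o, w−5=r, s−6=m.

perform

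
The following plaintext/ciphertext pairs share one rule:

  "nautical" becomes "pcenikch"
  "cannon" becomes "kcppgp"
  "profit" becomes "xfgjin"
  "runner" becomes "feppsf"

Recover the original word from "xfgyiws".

promise

This is an affine cipher: with a=0,…,z=25, each position x becomes (17x+2) mod 26.
Decoding xfgyiws: x(23)→23·(23−2)≡15=p; f(5)→23·(5−2)≡17=r; g(6)→23·(6−2)≡14=o; y(24)→23·(24−2)≡12=m; i(8)→23·(8−2)≡8=i; w(22)→23·(22−2)≡18=s; s(18)→23·(18−2)≡4=e (all mod 26).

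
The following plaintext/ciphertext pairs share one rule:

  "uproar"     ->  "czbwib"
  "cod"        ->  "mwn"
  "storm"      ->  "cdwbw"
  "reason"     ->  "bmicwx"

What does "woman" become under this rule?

gwwix

Vowels shift forward by 8 and consonants shift forward by 10.
For woman: w(cons)+10=g, o(vowel)+8=w, m(cons)+10=w, a(vowel)+8=i, n(cons)+10=x.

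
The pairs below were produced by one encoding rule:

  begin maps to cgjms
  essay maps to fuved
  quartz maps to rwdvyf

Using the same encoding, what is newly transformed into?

ogzpd

In begin: b→c is +1, e→g is +2, g→j is +3, i→m is +4 — the shift increases by 1 each position. The shift increases by 1 at each position, starting from +1: 1, 2, 3, ….
For newly: n+1=o, e+2=g, w+3=z, l+4=p, y+5=d.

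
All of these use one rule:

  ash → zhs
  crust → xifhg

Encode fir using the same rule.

uri

Each pair mirrors across the alphabet (a↔z, s↔h, h↔s): positions sum to 25. Letters are reflected about the middle of the alphabet (position → 25−position): Atbash.
Applying it to fir: f↔u, i↔r, r↔i.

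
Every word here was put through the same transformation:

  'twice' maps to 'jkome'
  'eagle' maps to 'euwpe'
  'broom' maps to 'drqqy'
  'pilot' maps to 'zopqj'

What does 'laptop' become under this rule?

t(19)→j(9) and w(22)→k(10) fit y≡9x+20 (mod 26); the inverse of 9 mod 26 is 3. This is an affine cipher: with a=0,…,z=25, each position x becomes (9x+20) mod 26.
Applying it to laptop: l(11)→9·11+20≡15=p; a(0)→9·0+20≡20=u; p(15)→9·15+20≡25=z; t(19)→9·19+20≡9=j; o(14)→9·14+20≡16=q; p(15)→9·15+20≡25=z (all mod 26).

puzjqz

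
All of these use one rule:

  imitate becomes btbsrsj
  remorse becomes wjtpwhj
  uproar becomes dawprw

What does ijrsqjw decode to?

leather

i(8)→b(1) and m(12)→t(19) fit y≡11x+17 (mod 26); the inverse of 11 mod 26 is 19. This is an affine cipher: with a=0,…,z=25, each position x becomes (11x+17) mod 26.
Reversing it on ijrsqjw: i(8)→19·(8−17)≡11=l; j(9)→19·(9−17)≡4=e; r(17)→19·(17−17)≡0=a; s(18)→19·(18−17)≡19=t; q(16)→19·(16−17)≡7=h; j(9)→19·(9−17)≡4=e; w(22)→19·(22−17)≡17=r (all mod 26).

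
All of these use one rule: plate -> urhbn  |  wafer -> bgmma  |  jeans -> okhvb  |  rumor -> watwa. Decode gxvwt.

The shift increases by 1 at each position, starting from +5: 5, 6, 7, ….
Decoding gxvwt: g−5=b, x−6=r, v−7=o, w−8=o, t−9=k.

brook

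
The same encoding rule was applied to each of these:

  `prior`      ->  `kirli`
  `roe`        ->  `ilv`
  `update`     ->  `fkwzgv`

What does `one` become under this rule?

Each pair mirrors across the alphabet (p↔k, r↔i, i↔r): positions sum to 25. Each letter is replaced by its mirror in the alphabet: a↔z, b↔y, c↔x, and so on (the Atbash cipher).
For one: o↔l, n↔m, e↔v.

lmv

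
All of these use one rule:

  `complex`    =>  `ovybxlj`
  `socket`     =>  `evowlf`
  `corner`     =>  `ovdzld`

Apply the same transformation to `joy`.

vvk

The shift depends on letter class: consonant c→o is +12, but vowel o→v is +7. The rule splits by letter class: vowels +7, consonants +12.
Applying it to joy: j(cons)+12=v, o(vowel)+7=v, y(cons)+12=k.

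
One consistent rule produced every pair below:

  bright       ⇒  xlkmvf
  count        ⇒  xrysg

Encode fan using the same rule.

rej

The output letters match the input read backwards, each shifted +4: bright reversed is thgirb. Two steps: reverse the string, then apply a Caesar shift of +4.
For fan: reverse → naf; then shift: n+4=r, a+4=e, f+4=j.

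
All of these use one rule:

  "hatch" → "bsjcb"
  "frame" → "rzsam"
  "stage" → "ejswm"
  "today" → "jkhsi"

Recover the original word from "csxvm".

This is an affine cipher: with a=0,…,z=25, each position x becomes (5x+18) mod 26.
Undoing it on csxvm: c(2)→21·(2−18)≡2=c; s(18)→21·(18−18)≡0=a; x(23)→21·(23−18)≡1=b; v(21)→21·(21−18)≡11=l; m(12)→21·(12−18)≡4=e (all mod 26).

cable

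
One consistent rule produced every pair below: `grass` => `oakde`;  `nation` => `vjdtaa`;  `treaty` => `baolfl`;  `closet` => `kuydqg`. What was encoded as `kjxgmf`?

In grass: g→o is +8, r→a is +9, a→k is +10, s→d is +11 — the shift increases by 1 each position. Each letter shifts forward by (position + 8), i.e. 8, 9, 10, … — the shift grows by one for each successive letter.
Undoing it on kjxgmf: k−8=c, j−9=a, x−10=n, g−11=v, m−12=a, f−13=s.

canvas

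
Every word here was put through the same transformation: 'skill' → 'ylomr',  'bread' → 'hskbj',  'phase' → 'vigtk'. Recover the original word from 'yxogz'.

Shifts by position in skill: pos 0: s→y (+6), pos 1: k→l (+1), pos 2: i→o (+6), pos 3: l→m (+1) — repeating every 2. The shifts repeat in a cycle of length 2: positions 0,1,… shift by +6, +1, then the pattern repeats.
Decoding yxogz: y−6=s, x−1=w, o−6=i, g−1=f, z−6=t.

swift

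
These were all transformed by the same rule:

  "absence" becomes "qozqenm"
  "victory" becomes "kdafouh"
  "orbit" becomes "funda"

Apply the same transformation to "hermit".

The output letters match the input read backwards, each shifted +12: absence reversed is ecnesba. Two steps: reverse the string, then apply a Caesar shift of +12.
On hermit: reverse → timreh; then shift: t+12=f, i+12=u, m+12=y, r+12=d, e+12=q, h+12=t.

fuydqt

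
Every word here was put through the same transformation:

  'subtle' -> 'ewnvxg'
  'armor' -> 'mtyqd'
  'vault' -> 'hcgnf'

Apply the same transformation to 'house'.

tqguq

It's a Vigenère-style cipher with numeric key [12,2]: position i shifts by key[i mod 2].
Applying it to house: h+12=t, o+2=q, u+12=g, s+2=u, e+12=q.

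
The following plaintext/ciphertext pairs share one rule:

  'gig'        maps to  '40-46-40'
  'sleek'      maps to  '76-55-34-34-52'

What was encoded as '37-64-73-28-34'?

g(#7)→40 and i(#9)→46: differences scale by 3, so n = 3·pos + 19. With a=1..z=26, the number is 3·pos + 19.
Reversing it on 37-64-73-28-34: 37→(37−19)÷3=6=f, 64→(64−19)÷3=15=o, 73→(73−19)÷3=18=r, 28→(28−19)÷3=3=c, 34→(34−19)÷3=5=e.

force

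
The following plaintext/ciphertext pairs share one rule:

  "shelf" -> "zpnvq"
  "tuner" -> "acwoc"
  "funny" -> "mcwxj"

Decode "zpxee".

shout

In shelf: s→z is +7, h→p is +8, e→n is +9, l→v is +10 — the shift increases by 1 each position. Letter i (0-indexed) is shifted by i+7, so successive shifts are 7, 8, 9, ….
Undoing it on zpxee: z−7=s, p−8=h, x−9=o, e−10=u, e−11=t.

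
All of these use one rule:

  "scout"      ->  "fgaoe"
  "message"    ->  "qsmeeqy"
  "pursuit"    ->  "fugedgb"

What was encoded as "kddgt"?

The output letters match the input read backwards, each shifted +12: scout reversed is tuocs. The word is reversed, then every letter is shifted forward by 12.
Undoing it on kddgt: shift back: k−12=y, d−12=r, d−12=r, g−12=u, t−12=h → yrruh; then reverse → hurry.

hurry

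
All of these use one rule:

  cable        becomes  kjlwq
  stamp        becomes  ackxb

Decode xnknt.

The shift increases by 1 at each position, starting from +8: 8, 9, 10, ….
Reversing it on xnknt: x−8=p, n−9=e, k−10=a, n−11=c, t−12=h.

peach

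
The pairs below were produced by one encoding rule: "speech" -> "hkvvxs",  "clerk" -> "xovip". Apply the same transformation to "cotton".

xlgglm

Each pair mirrors across the alphabet (s↔h, p↔k, e↔v): positions sum to 25. This is the alphabet-reversal cipher (Atbash): a becomes z, b becomes y, etc.
Applying it to cotton: c↔x, o↔l, t↔g, t↔g, o↔l, n↔m.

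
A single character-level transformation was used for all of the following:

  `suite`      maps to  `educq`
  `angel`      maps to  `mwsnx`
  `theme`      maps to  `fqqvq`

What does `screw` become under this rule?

Shifts by position in suite: pos 0: s→e (+12), pos 1: u→d (+9), pos 2: i→u (+12), pos 3: t→c (+9) — repeating every 2. It's a Vigenère-style cipher with numeric key [12,9]: position i shifts by key[i mod 2].
Applying it to screw: s+12=e, c+9=l, r+12=d, e+9=n, w+12=i.

eldni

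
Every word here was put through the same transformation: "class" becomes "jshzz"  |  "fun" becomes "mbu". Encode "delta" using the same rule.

Each letter is shifted forward by 7 in the alphabet (a Caesar shift of +7).
For delta: d+7=k, e+7=l, l+7=s, t+7=a, a+7=h.

klsah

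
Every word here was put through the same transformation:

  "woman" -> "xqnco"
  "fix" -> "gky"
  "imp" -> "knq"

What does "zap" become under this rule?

acq

The shift depends on letter class: consonant w→x is +1, but vowel o→q is +2. The rule splits by letter class: vowels +2, consonants +1.
Applying it to zap: z(cons)+1=a, a(vowel)+2=c, p(cons)+1=q.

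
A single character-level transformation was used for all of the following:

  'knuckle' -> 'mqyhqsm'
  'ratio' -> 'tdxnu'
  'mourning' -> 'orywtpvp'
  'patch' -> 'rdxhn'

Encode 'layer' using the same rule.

ndcjx

Each letter shifts forward by (position + 2), i.e. 2, 3, 4, … — the shift grows by one for each successive letter.
Applying it to layer: l+2=n, a+3=d, y+4=c, e+5=j, r+6=x.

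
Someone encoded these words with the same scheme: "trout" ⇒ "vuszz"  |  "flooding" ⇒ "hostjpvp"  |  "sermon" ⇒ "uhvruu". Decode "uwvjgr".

In trout: t→v is +2, r→u is +3, o→s is +4, u→z is +5 — the shift increases by 1 each position. Each letter shifts forward by (position + 2), i.e. 2, 3, 4, … — the shift grows by one for each successive letter.
Decoding uwvjgr: u−2=s, w−3=t, v−4=r, j−5=e, g−6=a, r−7=k.

streak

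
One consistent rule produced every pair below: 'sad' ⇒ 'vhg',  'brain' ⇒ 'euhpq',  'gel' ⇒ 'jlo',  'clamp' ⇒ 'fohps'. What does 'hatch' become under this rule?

The shift depends on letter class: consonant s→v is +3, but vowel a→h is +7. The rule splits by letter class: vowels +7, consonants +3.
On hatch: h(cons)+3=k, a(vowel)+7=h, t(cons)+3=w, c(cons)+3=f, h(cons)+3=k.

khwfk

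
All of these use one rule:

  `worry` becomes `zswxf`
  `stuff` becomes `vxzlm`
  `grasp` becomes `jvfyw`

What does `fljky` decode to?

In worry: w→z is +3, o→s is +4, r→w is +5, r→x is +6 — the shift increases by 1 each position. The shift increases by 1 at each position, starting from +3: 3, 4, 5, ….
Undoing it on fljky: f−3=c, l−4=h, j−5=e, k−6=e, y−7=r.

cheer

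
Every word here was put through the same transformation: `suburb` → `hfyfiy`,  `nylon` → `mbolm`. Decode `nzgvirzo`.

Each letter is replaced by its mirror in the alphabet: a↔z, b↔y, c↔x, and so on (the Atbash cipher).
Undoing it on nzgvirzo: n↔m, z↔a, g↔t, v↔e, i↔r, r↔i, z↔a, o↔l.

material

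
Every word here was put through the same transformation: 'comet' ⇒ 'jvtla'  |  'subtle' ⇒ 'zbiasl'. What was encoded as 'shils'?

Compare letters: c→j is +7, o→v is +7, m→t is +7 — a constant shift. This is a Caesar cipher with shift 7.
Reversing it on shils: s−7=l, h−7=a, i−7=b, l−7=e, s−7=l.

label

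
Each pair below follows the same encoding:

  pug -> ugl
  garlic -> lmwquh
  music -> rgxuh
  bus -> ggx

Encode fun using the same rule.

kgs

The shift depends on letter class: consonant p→u is +5, but vowel u→g is +12. The rule splits by letter class: vowels +12, consonants +5.
On fun: f(cons)+5=k, u(vowel)+12=g, n(cons)+5=s.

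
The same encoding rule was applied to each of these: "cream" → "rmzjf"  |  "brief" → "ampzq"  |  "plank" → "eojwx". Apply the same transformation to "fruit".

c(2)→r(17) and r(17)→m(12) fit y≡17x+9 (mod 26); the inverse of 17 mod 26 is 23. This is an affine cipher: with a=0,…,z=25, each position x becomes (17x+9) mod 26.
On fruit: f(5)→17·5+9≡16=q; r(17)→17·17+9≡12=m; u(20)→17·20+9≡11=l; i(8)→17·8+9≡15=p; t(19)→17·19+9≡20=u (all mod 26).

qmlpu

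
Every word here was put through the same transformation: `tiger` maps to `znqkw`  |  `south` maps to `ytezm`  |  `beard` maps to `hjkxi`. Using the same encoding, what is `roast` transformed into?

xtkyy

Shifts by position in tiger: pos 0: t→z (+6), pos 1: i→n (+5), pos 2: g→q (+10), pos 3: e→k (+6), pos 4: r→w (+5) — repeating every 3. It's a Vigenère-style cipher with numeric key [6,5,10]: position i shifts by key[i mod 3].
On roast: r+6=x, o+5=t, a+10=k, s+6=y, t+5=y.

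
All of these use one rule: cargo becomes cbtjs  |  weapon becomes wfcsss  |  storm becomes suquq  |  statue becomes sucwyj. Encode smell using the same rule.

Each letter shifts forward by its position index (0, 1, 2, …) — the shift grows by one for each successive letter.
Applying it to smell: s+0=s, m+1=n, e+2=g, l+3=o, l+4=p.

sngop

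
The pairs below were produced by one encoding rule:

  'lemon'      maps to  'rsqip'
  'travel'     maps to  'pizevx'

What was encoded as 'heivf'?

bread

The output letters match the input read backwards, each shifted +4: lemon reversed is nomel. Read the word backwards and shift each letter +4.
Decoding heivf: shift back: h−4=d, e−4=a, i−4=e, v−4=r, f−4=b → daerb; then reverse → bread.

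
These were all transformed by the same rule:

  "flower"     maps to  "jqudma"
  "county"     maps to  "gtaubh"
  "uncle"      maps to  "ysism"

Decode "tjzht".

In flower: f→j is +4, l→q is +5, o→u is +6, w→d is +7 — the shift increases by 1 each position. Each letter shifts forward by (position + 4), i.e. 4, 5, 6, … — the shift grows by one for each successive letter.
Decoding tjzht: t−4=p, j−5=e, z−6=t, h−7=a, t−8=l.

petal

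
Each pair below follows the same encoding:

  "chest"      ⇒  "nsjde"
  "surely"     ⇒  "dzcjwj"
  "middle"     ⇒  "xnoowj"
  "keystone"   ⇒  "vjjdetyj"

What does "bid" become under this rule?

mno

The shift depends on letter class: consonant c→n is +11, but vowel e→j is +5. The rule splits by letter class: vowels +5, consonants +11.
On bid: b(cons)+11=m, i(vowel)+5=n, d(cons)+11=o.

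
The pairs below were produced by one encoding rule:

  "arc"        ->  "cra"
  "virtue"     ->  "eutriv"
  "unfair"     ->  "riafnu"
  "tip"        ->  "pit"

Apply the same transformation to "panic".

The word is simply reversed.
On panic: reverse → cinap.

cinap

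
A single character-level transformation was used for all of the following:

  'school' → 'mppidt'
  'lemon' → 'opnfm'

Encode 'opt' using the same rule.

uqp

The output letters match the input read backwards, each shifted +1: school reversed is loohcs. Read the word backwards and shift each letter +1.
On opt: reverse → tpo; then shift: t+1=u, p+1=q, o+1=p.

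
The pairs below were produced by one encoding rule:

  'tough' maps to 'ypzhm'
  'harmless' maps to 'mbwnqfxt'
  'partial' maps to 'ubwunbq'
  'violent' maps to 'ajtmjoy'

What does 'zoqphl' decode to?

unlock

The shifts repeat in a cycle of length 2: positions 0,1,… shift by +5, +1, then the pattern repeats.
Undoing it on zoqphl: z−5=u, o−1=n, q−5=l, p−1=o, h−5=c, l−1=k.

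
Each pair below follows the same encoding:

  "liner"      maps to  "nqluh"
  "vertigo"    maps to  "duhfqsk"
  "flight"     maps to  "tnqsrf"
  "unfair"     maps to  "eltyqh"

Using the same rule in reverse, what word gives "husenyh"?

regular

l(11)→n(13) and i(8)→q(16) fit y≡25x+24 (mod 26); the inverse of 25 mod 26 is 25. Treating letters as 0–25, the rule is x ↦ 25x + 24 (mod 26).
Undoing it on husenyh: h(7)→25·(7−24)≡17=r; u(20)→25·(20−24)≡4=e; s(18)→25·(18−24)≡6=g; e(4)→25·(4−24)≡20=u; n(13)→25·(13−24)≡11=l; y(24)→25·(24−24)≡0=a; h(7)→25·(7−24)≡17=r (all mod 26).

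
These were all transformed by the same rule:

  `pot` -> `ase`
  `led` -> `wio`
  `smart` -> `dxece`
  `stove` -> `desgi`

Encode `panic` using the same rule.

aeymn

The shift depends on letter class: consonant p→a is +11, but vowel o→s is +4. Vowels shift forward by 4 and consonants shift forward by 11.
Applying it to panic: p(cons)+11=a, a(vowel)+4=e, n(cons)+11=y, i(vowel)+4=m, c(cons)+11=n.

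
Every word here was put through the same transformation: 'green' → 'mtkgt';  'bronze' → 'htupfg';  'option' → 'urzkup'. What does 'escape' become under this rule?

Shifts by position in green: pos 0: g→m (+6), pos 1: r→t (+2), pos 2: e→k (+6), pos 3: e→g (+2) — repeating every 2. The shifts repeat in a cycle of length 2: positions 0,1,… shift by +6, +2, then the pattern repeats.
On escape: e+6=k, s+2=u, c+6=i, a+2=c, p+6=v, e+2=g.

kuicvg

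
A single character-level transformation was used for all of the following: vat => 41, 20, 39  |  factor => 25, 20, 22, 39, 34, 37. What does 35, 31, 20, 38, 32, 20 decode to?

plasma

The number is (letter's place in the alphabet, a=1) + 19.
Decoding 35, 31, 20, 38, 32, 20: 35→(35−19)÷1=16=p, 31→(31−19)÷1=12=l, 20→(20−19)÷1=1=a, 38→(38−19)÷1=19=s, 32→(32−19)÷1=13=m, 20→(20−19)÷1=1=a.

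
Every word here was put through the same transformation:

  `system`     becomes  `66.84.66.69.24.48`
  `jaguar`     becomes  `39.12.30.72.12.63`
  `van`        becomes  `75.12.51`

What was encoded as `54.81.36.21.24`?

oxide

The formula is n = 3×(alphabet index, a=1) + 9.
Undoing it on 54.81.36.21.24: 54→(54−9)÷3=15=o, 81→(81−9)÷3=24=x, 36→(36−9)÷3=9=i, 21→(21−9)÷3=4=d, 24→(24−9)÷3=5=e.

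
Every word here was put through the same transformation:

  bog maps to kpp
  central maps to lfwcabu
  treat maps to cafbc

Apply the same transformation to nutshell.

wvcbqfuu

Two shifts are in play — +1 for a/e/i/o/u, +9 for every other letter.
For nutshell: n(cons)+9=w, u(vowel)+1=v, t(cons)+9=c, s(cons)+9=b, h(cons)+9=q, e(vowel)+1=f, l(cons)+9=u, l(cons)+9=u.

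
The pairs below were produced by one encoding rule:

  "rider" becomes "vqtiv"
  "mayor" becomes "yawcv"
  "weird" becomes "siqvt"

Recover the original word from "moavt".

r(17)→v(21) and i(8)→q(16) fit y≡15x+0 (mod 26); the inverse of 15 mod 26 is 7. Treating letters as 0–25, the rule is x ↦ 15x + 0 (mod 26).
Reversing it on moavt: m(12)→7·(12−0)≡6=g; o(14)→7·(14−0)≡20=u; a(0)→7·(0−0)≡0=a; v(21)→7·(21−0)≡17=r; t(19)→7·(19−0)≡3=d (all mod 26).

guard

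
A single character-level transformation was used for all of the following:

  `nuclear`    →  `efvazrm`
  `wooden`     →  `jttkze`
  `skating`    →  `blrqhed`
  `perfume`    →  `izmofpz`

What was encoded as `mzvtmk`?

record

n(13)→e(4) and u(20)→f(5) fit y≡15x+17 (mod 26); the inverse of 15 mod 26 is 7. Each letter's alphabet position (a=0..z=25) is mapped through 15·x+17 mod 26 — an affine cipher.
Undoing it on mzvtmk: m(12)→7·(12−17)≡17=r; z(25)→7·(25−17)≡4=e; v(21)→7·(21−17)≡2=c; t(19)→7·(19−17)≡14=o; m(12)→7·(12−17)≡17=r; k(10)→7·(10−17)≡3=d (all mod 26).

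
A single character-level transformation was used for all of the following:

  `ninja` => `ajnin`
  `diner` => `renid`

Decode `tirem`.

merit

The output letters match the input read backwards: ninja reversed is ajnin. The word is simply reversed.
Undoing it on tirem: then reverse → merit.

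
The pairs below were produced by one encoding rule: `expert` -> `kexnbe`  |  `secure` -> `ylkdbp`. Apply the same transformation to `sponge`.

ywwwqp

Each letter shifts forward by (position + 6), i.e. 6, 7, 8, … — the shift grows by one for each successive letter.
For sponge: s+6=y, p+7=w, o+8=w, n+9=w, g+10=q, e+11=p.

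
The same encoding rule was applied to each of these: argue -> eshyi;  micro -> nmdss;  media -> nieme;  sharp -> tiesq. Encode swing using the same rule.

txmoh

The shift depends on letter class: consonant r→s is +1, but vowel a→e is +4. Vowels shift forward by 4 and consonants shift forward by 1.
For swing: s(cons)+1=t, w(cons)+1=x, i(vowel)+4=m, n(cons)+1=o, g(cons)+1=h.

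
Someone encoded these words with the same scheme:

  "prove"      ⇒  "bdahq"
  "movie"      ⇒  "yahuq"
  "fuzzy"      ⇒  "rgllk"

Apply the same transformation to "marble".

ymdnxq

Compare letters: p→b is +12, r→d is +12, o→a is +12 — a constant shift. It's a constant shift of +12 (ROT12).
On marble: m+12=y, a+12=m, r+12=d, b+12=n, l+12=x, e+12=q.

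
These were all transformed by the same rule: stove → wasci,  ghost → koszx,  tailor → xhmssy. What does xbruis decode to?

It's a Vigenère-style cipher with numeric key [4,7]: position i shifts by key[i mod 2].
Reversing it on xbruis: x−4=t, b−7=u, r−4=n, u−7=n, i−4=e, s−7=l.

tunnel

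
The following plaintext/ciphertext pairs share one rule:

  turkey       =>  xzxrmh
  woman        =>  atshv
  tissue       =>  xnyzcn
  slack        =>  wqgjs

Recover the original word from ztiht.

In turkey: t→x is +4, u→z is +5, r→x is +6, k→r is +7 — the shift increases by 1 each position. Letter i (0-indexed) is shifted by i+4, so successive shifts are 4, 5, 6, ….
Reversing it on ztiht: z−4=v, t−5=o, i−6=c, h−7=a, t−8=l.

vocal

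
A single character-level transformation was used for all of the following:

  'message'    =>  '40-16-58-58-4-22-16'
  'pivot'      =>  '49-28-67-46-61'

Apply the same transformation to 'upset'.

m(#13)→40 and e(#5)→16: differences scale by 3, so n = 3·pos + 1. The formula is n = 3×(alphabet index, a=1) + 1.
On upset: u=21→64, p=16→49, s=19→58, e=5→16, t=20→61.

64-49-58-16-61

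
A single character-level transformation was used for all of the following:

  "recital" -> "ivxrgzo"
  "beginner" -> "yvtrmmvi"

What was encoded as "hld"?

Each pair mirrors across the alphabet (r↔i, e↔v, c↔x): positions sum to 25. Each letter is replaced by its mirror in the alphabet: a↔z, b↔y, c↔x, and so on (the Atbash cipher).
Reversing it on hld: h↔s, l↔o, d↔w.

sow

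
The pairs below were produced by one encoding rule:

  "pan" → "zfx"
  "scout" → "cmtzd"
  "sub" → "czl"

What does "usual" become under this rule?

The shift depends on letter class: consonant p→z is +10, but vowel a→f is +5. Two shifts are in play — +5 for a/e/i/o/u, +10 for every other letter.
Applying it to usual: u(vowel)+5=z, s(cons)+10=c, u(vowel)+5=z, a(vowel)+5=f, l(cons)+10=v.

zczfv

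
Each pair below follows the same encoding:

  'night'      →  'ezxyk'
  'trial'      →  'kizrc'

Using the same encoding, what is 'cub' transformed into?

tls

Compare letters: n→e is +17, i→z is +17, g→x is +17 — a constant shift. It's a constant shift of +17 (ROT17).
Applying it to cub: c+17=t, u+17=l, b+17=s.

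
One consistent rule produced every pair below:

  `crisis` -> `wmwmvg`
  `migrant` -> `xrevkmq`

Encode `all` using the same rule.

Read the word backwards and shift each letter +4.
For all: reverse → lla; then shift: l+4=p, l+4=p, a+4=e.

ppe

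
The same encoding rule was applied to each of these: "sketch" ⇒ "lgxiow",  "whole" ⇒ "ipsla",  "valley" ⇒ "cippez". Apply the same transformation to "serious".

Two steps: reverse the string, then apply a Caesar shift of +4.
Applying it to serious: reverse → suoires; then shift: s+4=w, u+4=y, o+4=s, i+4=m, r+4=v, e+4=i, s+4=w.

wysmviw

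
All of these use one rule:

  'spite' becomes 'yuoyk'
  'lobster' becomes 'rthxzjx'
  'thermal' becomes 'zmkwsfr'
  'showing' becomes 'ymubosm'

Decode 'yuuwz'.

It's a Vigenère-style cipher with numeric key [6,5]: position i shifts by key[i mod 2].
Undoing it on yuuwz: y−6=s, u−5=p, u−6=o, w−5=r, z−6=t.

sport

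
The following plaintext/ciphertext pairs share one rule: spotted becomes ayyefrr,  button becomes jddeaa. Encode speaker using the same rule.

ayolwrf

The shift increases by 1 at each position, starting from +8: 8, 9, 10, ….
For speaker: s+8=a, p+9=y, e+10=o, a+11=l, k+12=w, e+13=r, r+14=f.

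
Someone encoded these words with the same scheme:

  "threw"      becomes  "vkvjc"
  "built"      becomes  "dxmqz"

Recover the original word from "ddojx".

Each letter shifts forward by (position + 2), i.e. 2, 3, 4, … — the shift grows by one for each successive letter.
Decoding ddojx: d−2=b, d−3=a, o−4=k, j−5=e, x−6=r.

baker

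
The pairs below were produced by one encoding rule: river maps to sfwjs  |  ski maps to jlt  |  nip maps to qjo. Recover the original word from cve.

The output letters match the input read backwards, each shifted +1: river reversed is revir. Read the word backwards and shift each letter +1.
Decoding cve: shift back: c−1=b, v−1=u, e−1=d → bud; then reverse → dub.

dub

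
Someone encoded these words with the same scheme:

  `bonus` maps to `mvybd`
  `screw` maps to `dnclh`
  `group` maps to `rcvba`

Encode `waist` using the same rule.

hhpde

The shift depends on letter class: consonant b→m is +11, but vowel o→v is +7. Two shifts are in play — +7 for a/e/i/o/u, +11 for every other letter.
For waist: w(cons)+11=h, a(vowel)+7=h, i(vowel)+7=p, s(cons)+11=d, t(cons)+11=e.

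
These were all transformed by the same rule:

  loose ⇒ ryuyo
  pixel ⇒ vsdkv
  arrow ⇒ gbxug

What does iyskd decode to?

comet

Shifts by position in loose: pos 0: l→r (+6), pos 1: o→y (+10), pos 2: o→u (+6), pos 3: s→y (+6), pos 4: e→o (+10) — repeating every 3. A repeating key of period 3 is used — shifts +6, +10, +6 over and over.
Undoing it on iyskd: i−6=c, y−10=o, s−6=m, k−6=e, d−10=t.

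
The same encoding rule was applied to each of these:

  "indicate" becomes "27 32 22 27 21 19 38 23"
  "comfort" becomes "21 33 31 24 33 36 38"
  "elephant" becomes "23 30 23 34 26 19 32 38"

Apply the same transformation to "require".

The number is (letter's place in the alphabet, a=1) + 18.
Applying it to require: r=18→36, e=5→23, q=17→35, u=21→39, i=9→27, r=18→36, e=5→23.

36 23 35 39 27 36 23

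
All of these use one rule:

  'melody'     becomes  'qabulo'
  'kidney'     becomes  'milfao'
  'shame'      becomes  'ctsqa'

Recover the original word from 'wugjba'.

couple

Each letter's alphabet position (a=0..z=25) is mapped through 15·x+18 mod 26 — an affine cipher.
Undoing it on wugjba: w(22)→7·(22−18)≡2=c; u(20)→7·(20−18)≡14=o; g(6)→7·(6−18)≡20=u; j(9)→7·(9−18)≡15=p; b(1)→7·(1−18)≡11=l; a(0)→7·(0−18)≡4=e (all mod 26).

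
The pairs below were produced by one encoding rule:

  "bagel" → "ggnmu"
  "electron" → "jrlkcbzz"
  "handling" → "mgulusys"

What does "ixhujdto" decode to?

dramatic

In bagel: b→g is +5, a→g is +6, g→n is +7, e→m is +8 — the shift increases by 1 each position. Each letter shifts forward by (position + 5), i.e. 5, 6, 7, … — the shift grows by one for each successive letter.
Decoding ixhujdto: i−5=d, x−6=r, h−7=a, u−8=m, j−9=a, d−10=t, t−11=i, o−12=c.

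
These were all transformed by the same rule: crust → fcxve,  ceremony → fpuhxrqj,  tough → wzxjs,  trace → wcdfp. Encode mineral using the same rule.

Shifts by position in crust: pos 0: c→f (+3), pos 1: r→c (+11), pos 2: u→x (+3), pos 3: s→v (+3), pos 4: t→e (+11) — repeating every 3. The shifts repeat in a cycle of length 3: positions 0,1,… shift by +3, +11, +3, then the pattern repeats.
For mineral: m+3=p, i+11=t, n+3=q, e+3=h, r+11=c, a+3=d, l+3=o.

ptqhcdo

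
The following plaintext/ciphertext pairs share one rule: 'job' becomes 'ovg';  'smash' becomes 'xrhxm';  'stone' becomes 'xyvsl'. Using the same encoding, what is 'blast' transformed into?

The shift depends on letter class: consonant j→o is +5, but vowel o→v is +7. Vowels shift forward by 7 and consonants shift forward by 5.
Applying it to blast: b(cons)+5=g, l(cons)+5=q, a(vowel)+7=h, s(cons)+5=x, t(cons)+5=y.

gqhxy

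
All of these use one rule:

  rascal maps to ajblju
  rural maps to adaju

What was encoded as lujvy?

clamp

Each letter is shifted forward by 9 in the alphabet (a Caesar shift of +9).
Reversing it on lujvy: l−9=c, u−9=l, j−9=a, v−9=m, y−9=p.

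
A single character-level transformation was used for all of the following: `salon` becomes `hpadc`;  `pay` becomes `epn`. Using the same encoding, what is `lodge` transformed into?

Compare letters: s→h is +15, a→p is +15, l→a is +15 — a constant shift. This is a Caesar cipher with shift 15.
For lodge: l+15=a, o+15=d, d+15=s, g+15=v, e+15=t.

adsvt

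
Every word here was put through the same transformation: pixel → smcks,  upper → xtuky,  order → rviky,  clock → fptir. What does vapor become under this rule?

yeuuy

The shift increases by 1 at each position, starting from +3: 3, 4, 5, ….
For vapor: v+3=y, a+4=e, p+5=u, o+6=u, r+7=y.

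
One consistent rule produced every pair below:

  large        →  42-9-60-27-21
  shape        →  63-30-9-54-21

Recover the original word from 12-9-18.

bad

l(#12)→42 and a(#1)→9: differences scale by 3, so n = 3·pos + 6. Each letter becomes 3×(its alphabet position, a=1..z=26) + 6.
Decoding 12-9-18: 12→(12−6)÷3=2=b, 9→(9−6)÷3=1=a, 18→(18−6)÷3=4=d.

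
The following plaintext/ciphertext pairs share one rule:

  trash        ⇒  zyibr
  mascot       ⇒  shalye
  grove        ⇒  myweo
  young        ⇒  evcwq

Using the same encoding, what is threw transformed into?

The shift increases by 1 at each position, starting from +6: 6, 7, 8, ….
Applying it to threw: t+6=z, h+7=o, r+8=z, e+9=n, w+10=g.

zozng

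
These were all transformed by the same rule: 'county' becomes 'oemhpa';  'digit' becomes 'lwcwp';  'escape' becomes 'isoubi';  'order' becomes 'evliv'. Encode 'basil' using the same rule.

ruswn

c(2)→o(14) and o(14)→e(4) fit y≡23x+20 (mod 26); the inverse of 23 mod 26 is 17. Each letter's alphabet position (a=0..z=25) is mapped through 23·x+20 mod 26 — an affine cipher.
For basil: b(1)→23·1+20≡17=r; a(0)→23·0+20≡20=u; s(18)→23·18+20≡18=s; i(8)→23·8+20≡22=w; l(11)→23·11+20≡13=n (all mod 26).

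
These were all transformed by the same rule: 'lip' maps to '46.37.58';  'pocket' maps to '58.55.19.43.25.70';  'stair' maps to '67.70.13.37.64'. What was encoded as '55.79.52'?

own

Each letter becomes 3×(its alphabet position, a=1..z=26) + 10.
Decoding 55.79.52: 55→(55−10)÷3=15=o, 79→(79−10)÷3=23=w, 52→(52−10)÷3=14=n.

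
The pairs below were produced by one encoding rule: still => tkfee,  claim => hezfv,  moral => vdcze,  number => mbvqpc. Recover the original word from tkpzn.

steak

s(18)→t(19) and t(19)→k(10) fit y≡17x+25 (mod 26); the inverse of 17 mod 26 is 23. Treating letters as 0–25, the rule is x ↦ 17x + 25 (mod 26).
Reversing it on tkpzn: t(19)→23·(19−25)≡18=s; k(10)→23·(10−25)≡19=t; p(15)→23·(15−25)≡4=e; z(25)→23·(25−25)≡0=a; n(13)→23·(13−25)≡10=k (all mod 26).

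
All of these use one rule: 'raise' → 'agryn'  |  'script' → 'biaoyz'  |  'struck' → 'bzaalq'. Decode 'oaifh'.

Shifts by position in raise: pos 0: r→a (+9), pos 1: a→g (+6), pos 2: i→r (+9), pos 3: s→y (+6) — repeating every 2. The shifts repeat in a cycle of length 2: positions 0,1,… shift by +9, +6, then the pattern repeats.
Decoding oaifh: o−9=f, a−6=u, i−9=z, f−6=z, h−9=y.

fuzzy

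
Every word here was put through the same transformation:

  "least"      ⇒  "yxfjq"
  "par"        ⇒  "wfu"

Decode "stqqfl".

The output letters match the input read backwards, each shifted +5: least reversed is tsael. Read the word backwards and shift each letter +5.
Undoing it on stqqfl: shift back: s−5=n, t−5=o, q−5=l, q−5=l, f−5=a, l−5=g → nollag; then reverse → gallon.

gallon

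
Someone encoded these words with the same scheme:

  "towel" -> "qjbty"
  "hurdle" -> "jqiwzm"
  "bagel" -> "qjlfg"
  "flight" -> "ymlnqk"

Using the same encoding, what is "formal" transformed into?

The output letters match the input read backwards, each shifted +5: towel reversed is lewot. Read the word backwards and shift each letter +5.
For formal: reverse → lamrof; then shift: l+5=q, a+5=f, m+5=r, r+5=w, o+5=t, f+5=k.

qfrwtk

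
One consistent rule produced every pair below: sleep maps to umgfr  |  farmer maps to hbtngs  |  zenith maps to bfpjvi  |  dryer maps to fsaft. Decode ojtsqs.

mirror

Shifts by position in sleep: pos 0: s→u (+2), pos 1: l→m (+1), pos 2: e→g (+2), pos 3: e→f (+1) — repeating every 2. It's a Vigenère-style cipher with numeric key [2,1]: position i shifts by key[i mod 2].
Decoding ojtsqs: o−2=m, j−1=i, t−2=r, s−1=r, q−2=o, s−1=r.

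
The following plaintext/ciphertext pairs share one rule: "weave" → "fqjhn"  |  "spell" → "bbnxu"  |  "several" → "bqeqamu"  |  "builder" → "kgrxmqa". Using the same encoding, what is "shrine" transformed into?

Shifts by position in weave: pos 0: w→f (+9), pos 1: e→q (+12), pos 2: a→j (+9), pos 3: v→h (+12) — repeating every 2. A repeating key of period 2 is used — shifts +9, +12 over and over.
On shrine: s+9=b, h+12=t, r+9=a, i+12=u, n+9=w, e+12=q.

btauwq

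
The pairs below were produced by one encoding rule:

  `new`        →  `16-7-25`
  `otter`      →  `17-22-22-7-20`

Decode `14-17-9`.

n is letter #14 and maps to 16: an offset of 2. Each letter is replaced by its alphabet position (a=1..z=26) + 2.
Decoding 14-17-9: 14→(14−2)÷1=12=l, 17→(17−2)÷1=15=o, 9→(9−2)÷1=7=g.

log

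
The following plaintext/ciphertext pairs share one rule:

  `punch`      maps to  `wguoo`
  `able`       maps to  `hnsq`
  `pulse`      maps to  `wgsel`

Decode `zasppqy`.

soldier

The shifts repeat in a cycle of length 2: positions 0,1,… shift by +7, +12, then the pattern repeats.
Undoing it on zasppqy: z−7=s, a−12=o, s−7=l, p−12=d, p−7=i, q−12=e, y−7=r.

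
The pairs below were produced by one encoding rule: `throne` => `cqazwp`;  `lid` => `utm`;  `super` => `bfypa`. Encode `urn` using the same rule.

The shift depends on letter class: consonant t→c is +9, but vowel o→z is +11. Two shifts are in play — +11 for a/e/i/o/u, +9 for every other letter.
On urn: u(vowel)+11=f, r(cons)+9=a, n(cons)+9=w.

faw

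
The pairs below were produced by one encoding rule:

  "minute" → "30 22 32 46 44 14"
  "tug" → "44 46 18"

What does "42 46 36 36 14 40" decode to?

m(#13)→30 and i(#9)→22: differences scale by 2, so n = 2·pos + 4. Each letter becomes 2×(its alphabet position, a=1..z=26) + 4.
Undoing it on 42 46 36 36 14 40: 42→(42−4)÷2=19=s, 46→(46−4)÷2=21=u, 36→(36−4)÷2=16=p, 36→(36−4)÷2=16=p, 14→(14−4)÷2=5=e, 40→(40−4)÷2=18=r.

supper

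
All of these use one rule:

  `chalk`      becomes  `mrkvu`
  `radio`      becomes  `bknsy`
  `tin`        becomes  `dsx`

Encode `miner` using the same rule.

Each letter is shifted forward by 10 in the alphabet (a Caesar shift of +10).
Applying it to miner: m+10=w, i+10=s, n+10=x, e+10=o, r+10=b.

wsxob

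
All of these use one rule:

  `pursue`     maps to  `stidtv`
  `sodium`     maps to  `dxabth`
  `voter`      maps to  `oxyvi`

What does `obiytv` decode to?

virtue

p(15)→s(18) and u(20)→t(19) fit y≡21x+15 (mod 26); the inverse of 21 mod 26 is 5. Treating letters as 0–25, the rule is x ↦ 21x + 15 (mod 26).
Undoing it on obiytv: o(14)→5·(14−15)≡21=v; b(1)→5·(1−15)≡8=i; i(8)→5·(8−15)≡17=r; y(24)→5·(24−15)≡19=t; t(19)→5·(19−15)≡20=u; v(21)→5·(21−15)≡4=e (all mod 26).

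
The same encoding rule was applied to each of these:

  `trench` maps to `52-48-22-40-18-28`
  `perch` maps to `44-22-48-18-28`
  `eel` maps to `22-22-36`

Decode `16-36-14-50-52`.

blast

t(#20)→52 and r(#18)→48: differences scale by 2, so n = 2·pos + 12. With a=1..z=26, the number is 2·pos + 12.
Decoding 16-36-14-50-52: 16→(16−12)÷2=2=b, 36→(36−12)÷2=12=l, 14→(14−12)÷2=1=a, 50→(50−12)÷2=19=s, 52→(52−12)÷2=20=t.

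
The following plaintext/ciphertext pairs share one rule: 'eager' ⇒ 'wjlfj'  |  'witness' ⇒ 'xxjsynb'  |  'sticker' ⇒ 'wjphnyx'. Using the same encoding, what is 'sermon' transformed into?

strwjx

The output letters match the input read backwards, each shifted +5: eager reversed is regae. Two steps: reverse the string, then apply a Caesar shift of +5.
For sermon: reverse → nomres; then shift: n+5=s, o+5=t, m+5=r, r+5=w, e+5=j, s+5=x.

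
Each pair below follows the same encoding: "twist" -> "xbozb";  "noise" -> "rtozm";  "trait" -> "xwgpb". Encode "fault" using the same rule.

jfasb

In twist: t→x is +4, w→b is +5, i→o is +6, s→z is +7 — the shift increases by 1 each position. Each letter shifts forward by (position + 4), i.e. 4, 5, 6, … — the shift grows by one for each successive letter.
On fault: f+4=j, a+5=f, u+6=a, l+7=s, t+8=b.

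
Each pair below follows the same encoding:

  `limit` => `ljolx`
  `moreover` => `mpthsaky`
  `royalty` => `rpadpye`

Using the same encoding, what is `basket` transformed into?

Each letter shifts forward by its position index (0, 1, 2, …) — the shift grows by one for each successive letter.
For basket: b+0=b, a+1=b, s+2=u, k+3=n, e+4=i, t+5=y.

bbuniy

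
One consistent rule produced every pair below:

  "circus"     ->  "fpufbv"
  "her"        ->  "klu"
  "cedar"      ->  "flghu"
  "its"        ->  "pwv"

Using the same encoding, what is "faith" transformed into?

ihpwk

The shift depends on letter class: consonant c→f is +3, but vowel i→p is +7. Vowels shift forward by 7 and consonants shift forward by 3.
Applying it to faith: f(cons)+3=i, a(vowel)+7=h, i(vowel)+7=p, t(cons)+3=w, h(cons)+3=k.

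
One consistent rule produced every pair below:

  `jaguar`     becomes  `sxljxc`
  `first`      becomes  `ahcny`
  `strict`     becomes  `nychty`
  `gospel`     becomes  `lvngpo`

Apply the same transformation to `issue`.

hnnjp

This is an affine cipher: with a=0,…,z=25, each position x becomes (11x+23) mod 26.
On issue: i(8)→11·8+23≡7=h; s(18)→11·18+23≡13=n; s(18)→11·18+23≡13=n; u(20)→11·20+23≡9=j; e(4)→11·4+23≡15=p (all mod 26).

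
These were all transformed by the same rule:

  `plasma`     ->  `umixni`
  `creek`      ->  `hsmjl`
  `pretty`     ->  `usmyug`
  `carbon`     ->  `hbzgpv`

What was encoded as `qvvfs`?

lunar

Shifts by position in plasma: pos 0: p→u (+5), pos 1: l→m (+1), pos 2: a→i (+8), pos 3: s→x (+5), pos 4: m→n (+1), pos 5: a→i (+8) — repeating every 3. The shifts repeat in a cycle of length 3: positions 0,1,… shift by +5, +1, +8, then the pattern repeats.
Reversing it on qvvfs: q−5=l, v−1=u, v−8=n, f−5=a, s−1=r.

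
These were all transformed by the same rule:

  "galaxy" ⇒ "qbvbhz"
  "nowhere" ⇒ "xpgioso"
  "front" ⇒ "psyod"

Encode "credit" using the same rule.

msoesu

It's a Vigenère-style cipher with numeric key [10,1]: position i shifts by key[i mod 2].
Applying it to credit: c+10=m, r+1=s, e+10=o, d+1=e, i+10=s, t+1=u.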